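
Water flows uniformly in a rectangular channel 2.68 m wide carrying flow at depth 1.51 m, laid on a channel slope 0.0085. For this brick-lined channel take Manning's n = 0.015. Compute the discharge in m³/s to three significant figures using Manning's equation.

A = b·y = 2.68 × 1.51 = 4.047 m²
P = b + 2y = 2.68 + 2×1.51 = 5.700 m
R = A/P = 4.047/5.700 = 0.7100 m
Q = (1/n)·A·R^(2/3)·S^(1/2) = (1/0.015) × 4.047 × 0.7100^(2/3) × 0.0085^(1/2) = 19.79 m³/s

19.8 m³/s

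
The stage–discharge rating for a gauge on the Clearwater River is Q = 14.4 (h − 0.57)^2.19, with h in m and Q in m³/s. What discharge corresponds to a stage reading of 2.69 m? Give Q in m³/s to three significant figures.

74.7 m³/s

Q = 14.4 × (2.69 − 0.57)^2.19 = 14.4 × 2.12^2.19 = 74.65 m³/s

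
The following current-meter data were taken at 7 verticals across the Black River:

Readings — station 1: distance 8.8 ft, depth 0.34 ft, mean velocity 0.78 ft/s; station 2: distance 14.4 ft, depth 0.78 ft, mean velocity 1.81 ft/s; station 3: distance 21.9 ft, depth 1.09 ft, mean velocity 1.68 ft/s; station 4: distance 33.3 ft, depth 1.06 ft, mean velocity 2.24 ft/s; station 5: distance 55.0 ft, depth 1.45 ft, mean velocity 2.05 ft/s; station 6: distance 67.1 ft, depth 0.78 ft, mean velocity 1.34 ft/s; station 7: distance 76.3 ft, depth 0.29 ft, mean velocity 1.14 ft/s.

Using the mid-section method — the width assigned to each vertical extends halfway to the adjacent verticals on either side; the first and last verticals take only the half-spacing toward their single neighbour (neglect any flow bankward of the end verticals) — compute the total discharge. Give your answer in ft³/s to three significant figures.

w_1 = (14.4 − 8.8)/2 = 2.8 ft; q_1 = 0.78 × 0.34 × 2.8 = 0.7426 ft³/s
w_2 = (21.9 − 8.8)/2 = 6.55 ft; q_2 = 1.81 × 0.78 × 6.55 = 9.247 ft³/s
w_3 = (33.3 − 14.4)/2 = 9.45 ft; q_3 = 1.68 × 1.09 × 9.45 = 17.30 ft³/s
w_4 = (55.0 − 21.9)/2 = 16.55 ft; q_4 = 2.24 × 1.06 × 16.55 = 39.30 ft³/s
w_5 = (67.1 − 33.3)/2 = 16.9 ft; q_5 = 2.05 × 1.45 × 16.9 = 50.24 ft³/s
w_6 = (76.3 − 55.0)/2 = 10.65 ft; q_6 = 1.34 × 0.78 × 10.65 = 11.13 ft³/s
w_7 = (76.3 − 67.1)/2 = 4.6 ft; q_7 = 1.14 × 0.29 × 4.6 = 1.521 ft³/s
Q = Σ qᵢ = 129.5 ft³/s

129 ft³/s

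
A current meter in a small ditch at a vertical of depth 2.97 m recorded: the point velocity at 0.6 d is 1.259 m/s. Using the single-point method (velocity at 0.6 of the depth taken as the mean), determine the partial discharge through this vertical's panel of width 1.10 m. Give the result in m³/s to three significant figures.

v̄ = v₀.₆ = 1.259 m/s
q = v̄ × d × w = 1.259 × 2.97 × 1.10 = 4.113 m³/s

4.11 m³/s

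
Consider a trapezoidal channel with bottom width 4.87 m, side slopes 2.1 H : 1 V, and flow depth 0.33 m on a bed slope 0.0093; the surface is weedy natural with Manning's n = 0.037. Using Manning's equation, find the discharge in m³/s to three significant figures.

2.08 m³/s

A = (b + z·y)·y = (4.87 + 2.1×0.33)×0.33 = 1.836 m²
P = b + 2y√(1+z²) = 4.87 + 2×0.33×√(1+2.1²) = 6.405 m
R = A/P = 1.836/6.405 = 0.2866 m
Q = (1/n)·A·R^(2/3)·S^(1/2) = (1/0.037) × 1.836 × 0.2866^(2/3) × 0.0093^(1/2) = 2.080 m³/s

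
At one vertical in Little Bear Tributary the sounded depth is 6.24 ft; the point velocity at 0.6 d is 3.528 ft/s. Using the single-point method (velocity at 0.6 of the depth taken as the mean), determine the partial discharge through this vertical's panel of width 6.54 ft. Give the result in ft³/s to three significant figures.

v̄ = v₀.₆ = 3.528 ft/s
q = v̄ × d × w = 3.528 × 6.24 × 6.54 = 144.0 ft³/s

144 ft³/s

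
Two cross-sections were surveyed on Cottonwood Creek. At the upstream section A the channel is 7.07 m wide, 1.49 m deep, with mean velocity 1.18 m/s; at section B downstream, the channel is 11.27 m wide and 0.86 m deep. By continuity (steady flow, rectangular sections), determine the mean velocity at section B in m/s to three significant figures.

1.28 m/s

Q = A₁V₁ = (7.07×1.49) × 1.18 = 12.43 m³/s
A₂ = 11.27 × 0.86 = 9.692 m²
V₂ = Q/A₂ = 12.43/9.692 = 1.283 m/s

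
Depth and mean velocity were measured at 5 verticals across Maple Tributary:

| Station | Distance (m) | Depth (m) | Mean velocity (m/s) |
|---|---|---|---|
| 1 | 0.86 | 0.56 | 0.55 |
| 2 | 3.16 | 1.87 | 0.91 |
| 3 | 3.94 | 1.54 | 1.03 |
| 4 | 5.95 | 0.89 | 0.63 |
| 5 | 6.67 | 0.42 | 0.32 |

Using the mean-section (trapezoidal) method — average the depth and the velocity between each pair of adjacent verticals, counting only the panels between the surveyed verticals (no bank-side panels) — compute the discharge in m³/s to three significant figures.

5.58 m³/s

Panel 1-2: Δb = 2.3 m, d̄ = (0.56+1.87)/2 = 1.215, v̄ = (0.55+0.91)/2 = 0.73 → q = 2.3×1.215×0.73 = 2.040 m³/s
Panel 2-3: Δb = 0.78 m, d̄ = (1.87+1.54)/2 = 1.705, v̄ = (0.91+1.03)/2 = 0.97 → q = 0.78×1.705×0.97 = 1.290 m³/s
Panel 3-4: Δb = 2.01 m, d̄ = (1.54+0.89)/2 = 1.215, v̄ = (1.03+0.63)/2 = 0.83 → q = 2.01×1.215×0.83 = 2.027 m³/s
Panel 4-5: Δb = 0.72 m, d̄ = (0.89+0.42)/2 = 0.655, v̄ = (0.63+0.32)/2 = 0.475 → q = 0.72×0.655×0.475 = 0.2240 m³/s
Q = Σ q = 5.581 m³/s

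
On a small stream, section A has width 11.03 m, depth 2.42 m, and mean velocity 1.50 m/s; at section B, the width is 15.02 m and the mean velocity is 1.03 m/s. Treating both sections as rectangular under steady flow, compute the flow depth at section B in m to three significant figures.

2.59 m

Q = A₁V₁ = (11.03×2.42) × 1.50 = 40.04 m³/s
d₂ = Q/(b₂ V₂) = 40.04/(15.02×1.03) = 2.588 m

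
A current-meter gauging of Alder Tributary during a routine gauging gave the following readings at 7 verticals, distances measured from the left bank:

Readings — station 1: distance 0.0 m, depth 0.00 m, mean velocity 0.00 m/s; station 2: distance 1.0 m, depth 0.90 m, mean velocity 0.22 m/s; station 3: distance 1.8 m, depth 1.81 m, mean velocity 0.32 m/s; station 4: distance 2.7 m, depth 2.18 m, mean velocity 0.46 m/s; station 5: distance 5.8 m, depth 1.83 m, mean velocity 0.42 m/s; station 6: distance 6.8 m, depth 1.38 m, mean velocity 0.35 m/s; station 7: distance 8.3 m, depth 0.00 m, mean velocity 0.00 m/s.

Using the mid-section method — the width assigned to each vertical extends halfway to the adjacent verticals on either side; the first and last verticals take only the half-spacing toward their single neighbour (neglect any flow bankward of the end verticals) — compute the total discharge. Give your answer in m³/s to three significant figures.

4.86 m³/s

w_2 = (1.8 − 0.0)/2 = 0.9 m; q_2 = 0.22 × 0.90 × 0.9 = 0.1782 m³/s
w_3 = (2.7 − 1.0)/2 = 0.85 m; q_3 = 0.32 × 1.81 × 0.85 = 0.4923 m³/s
w_4 = (5.8 − 1.8)/2 = 2 m; q_4 = 0.46 × 2.18 × 2 = 2.006 m³/s
w_5 = (6.8 − 2.7)/2 = 2.05 m; q_5 = 0.42 × 1.83 × 2.05 = 1.576 m³/s
w_6 = (8.3 − 5.8)/2 = 1.25 m; q_6 = 0.35 × 1.38 × 1.25 = 0.6038 m³/s
Stations 1, 7 contribute zero (depth or velocity is 0).
Q = Σ qᵢ = 4.856 m³/s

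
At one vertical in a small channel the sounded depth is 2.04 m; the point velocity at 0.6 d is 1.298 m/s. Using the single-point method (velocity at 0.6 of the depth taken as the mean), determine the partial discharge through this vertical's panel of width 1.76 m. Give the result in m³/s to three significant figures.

v̄ = v₀.₆ = 1.298 m/s
q = v̄ × d × w = 1.298 × 2.04 × 1.76 = 4.660 m³/s

4.66 m³/s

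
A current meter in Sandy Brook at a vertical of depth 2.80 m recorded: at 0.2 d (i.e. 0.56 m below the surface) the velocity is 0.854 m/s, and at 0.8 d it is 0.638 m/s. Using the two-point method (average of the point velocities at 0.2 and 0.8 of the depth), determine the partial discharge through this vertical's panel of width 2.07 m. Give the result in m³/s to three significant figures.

v̄ = (0.854 + 0.638) / 2 = 0.7460 m/s
q = v̄ × d × w = 0.7460 × 2.80 × 2.07 = 4.324 m³/s

4.32 m³/s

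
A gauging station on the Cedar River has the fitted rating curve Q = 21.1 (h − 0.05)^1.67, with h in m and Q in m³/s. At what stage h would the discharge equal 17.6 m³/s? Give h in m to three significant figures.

0.947 m

h − h₀ = (Q/C)^(1/b) = (17.6/21.1)^(1/1.67) = 0.8971 m
h = 0.05 + 0.8971 = 0.9471 m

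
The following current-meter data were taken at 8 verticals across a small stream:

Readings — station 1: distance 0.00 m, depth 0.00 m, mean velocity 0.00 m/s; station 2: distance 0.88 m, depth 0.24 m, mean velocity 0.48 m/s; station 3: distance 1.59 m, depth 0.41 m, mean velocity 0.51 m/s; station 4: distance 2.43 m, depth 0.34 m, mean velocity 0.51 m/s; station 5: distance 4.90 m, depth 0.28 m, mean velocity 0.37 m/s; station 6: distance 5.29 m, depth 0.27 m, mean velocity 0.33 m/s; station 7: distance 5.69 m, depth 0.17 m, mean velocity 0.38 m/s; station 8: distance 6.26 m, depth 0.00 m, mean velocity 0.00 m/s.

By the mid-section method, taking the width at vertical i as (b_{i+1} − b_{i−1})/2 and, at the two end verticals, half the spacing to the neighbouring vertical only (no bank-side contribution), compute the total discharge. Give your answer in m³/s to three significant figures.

0.755 m³/s

w_2 = (1.59 − 0.00)/2 = 0.795 m; q_2 = 0.48 × 0.24 × 0.795 = 0.09158 m³/s
w_3 = (2.43 − 0.88)/2 = 0.775 m; q_3 = 0.51 × 0.41 × 0.775 = 0.1621 m³/s
w_4 = (4.90 − 1.59)/2 = 1.655 m; q_4 = 0.51 × 0.34 × 1.655 = 0.2870 m³/s
w_5 = (5.29 − 2.43)/2 = 1.43 m; q_5 = 0.37 × 0.28 × 1.43 = 0.1481 m³/s
w_6 = (5.69 − 4.90)/2 = 0.395 m; q_6 = 0.33 × 0.27 × 0.395 = 0.03519 m³/s
w_7 = (6.26 − 5.29)/2 = 0.485 m; q_7 = 0.38 × 0.17 × 0.485 = 0.03133 m³/s
Stations 1, 8 contribute zero (depth or velocity is 0).
Q = Σ qᵢ = 0.7553 m³/s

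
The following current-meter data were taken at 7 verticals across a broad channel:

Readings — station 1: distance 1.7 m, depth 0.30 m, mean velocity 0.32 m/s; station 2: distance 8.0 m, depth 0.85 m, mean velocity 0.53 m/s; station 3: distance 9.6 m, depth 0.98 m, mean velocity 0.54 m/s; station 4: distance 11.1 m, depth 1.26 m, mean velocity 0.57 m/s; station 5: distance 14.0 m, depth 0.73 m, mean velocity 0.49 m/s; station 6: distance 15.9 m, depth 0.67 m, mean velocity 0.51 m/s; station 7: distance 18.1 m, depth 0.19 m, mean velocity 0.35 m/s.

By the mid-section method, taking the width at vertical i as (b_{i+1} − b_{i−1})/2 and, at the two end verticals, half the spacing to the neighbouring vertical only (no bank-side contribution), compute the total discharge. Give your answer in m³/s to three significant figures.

w_1 = (8.0 − 1.7)/2 = 3.15 m; q_1 = 0.32 × 0.30 × 3.15 = 0.3024 m³/s
w_2 = (9.6 − 1.7)/2 = 3.95 m; q_2 = 0.53 × 0.85 × 3.95 = 1.779 m³/s
w_3 = (11.1 − 8.0)/2 = 1.55 m; q_3 = 0.54 × 0.98 × 1.55 = 0.8203 m³/s
w_4 = (14.0 − 9.6)/2 = 2.2 m; q_4 = 0.57 × 1.26 × 2.2 = 1.580 m³/s
w_5 = (15.9 − 11.1)/2 = 2.4 m; q_5 = 0.49 × 0.73 × 2.4 = 0.8585 m³/s
w_6 = (18.1 − 14.0)/2 = 2.05 m; q_6 = 0.51 × 0.67 × 2.05 = 0.7005 m³/s
w_7 = (18.1 − 15.9)/2 = 1.1 m; q_7 = 0.35 × 0.19 × 1.1 = 0.07315 m³/s
Q = Σ qᵢ = 6.114 m³/s

6.11 m³/s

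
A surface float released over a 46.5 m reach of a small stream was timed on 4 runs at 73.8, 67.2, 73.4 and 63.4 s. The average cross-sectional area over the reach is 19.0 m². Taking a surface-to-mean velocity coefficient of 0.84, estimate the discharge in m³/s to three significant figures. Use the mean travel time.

10.7 m³/s

t̄ = (73.8 + 67.2 + 73.4 + 63.4) / 4 = 69.45 s
v_surface = L / t̄ = 46.5 / 69.45 = 0.6695 m/s
v_mean = 0.84 × 0.6695 = 0.5624 m/s
Q = A × v_mean = 19.0 × 0.5624 = 10.69 m³/s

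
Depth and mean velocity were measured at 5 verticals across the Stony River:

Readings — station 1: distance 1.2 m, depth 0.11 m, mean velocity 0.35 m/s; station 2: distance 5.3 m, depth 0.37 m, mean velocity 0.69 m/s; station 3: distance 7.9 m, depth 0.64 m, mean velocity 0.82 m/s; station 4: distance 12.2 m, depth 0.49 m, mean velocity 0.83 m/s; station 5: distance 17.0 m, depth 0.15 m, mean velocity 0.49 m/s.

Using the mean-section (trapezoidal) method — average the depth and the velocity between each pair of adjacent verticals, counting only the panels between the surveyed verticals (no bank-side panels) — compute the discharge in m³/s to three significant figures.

Panel 1-2: Δb = 4.1 m, d̄ = (0.11+0.37)/2 = 0.24, v̄ = (0.35+0.69)/2 = 0.52 → q = 4.1×0.24×0.52 = 0.5117 m³/s
Panel 2-3: Δb = 2.6 m, d̄ = (0.37+0.64)/2 = 0.505, v̄ = (0.69+0.82)/2 = 0.755 → q = 2.6×0.505×0.755 = 0.9913 m³/s
Panel 3-4: Δb = 4.3 m, d̄ = (0.64+0.49)/2 = 0.565, v̄ = (0.82+0.83)/2 = 0.825 → q = 4.3×0.565×0.825 = 2.004 m³/s
Panel 4-5: Δb = 4.8 m, d̄ = (0.49+0.15)/2 = 0.32, v̄ = (0.83+0.49)/2 = 0.66 → q = 4.8×0.32×0.66 = 1.014 m³/s
Q = Σ q = 4.521 m³/s

4.52 m³/s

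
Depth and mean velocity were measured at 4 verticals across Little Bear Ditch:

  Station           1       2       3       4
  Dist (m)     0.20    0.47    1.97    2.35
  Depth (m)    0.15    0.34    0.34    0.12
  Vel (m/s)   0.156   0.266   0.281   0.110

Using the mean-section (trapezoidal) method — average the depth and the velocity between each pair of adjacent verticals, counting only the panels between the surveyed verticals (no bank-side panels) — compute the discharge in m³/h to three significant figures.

Panel 1-2: Δb = 0.27 m, d̄ = (0.15+0.34)/2 = 0.245, v̄ = (0.156+0.266)/2 = 0.211 → q = 0.27×0.245×0.211 = 0.01396 m³/s
Panel 2-3: Δb = 1.5 m, d̄ = (0.34+0.34)/2 = 0.34, v̄ = (0.266+0.281)/2 = 0.2735 → q = 1.5×0.34×0.2735 = 0.1395 m³/s
Panel 3-4: Δb = 0.38 m, d̄ = (0.34+0.12)/2 = 0.23, v̄ = (0.281+0.110)/2 = 0.1955 → q = 0.38×0.23×0.1955 = 0.01709 m³/s
Q = Σ q = 0.1705 m³/s
= 0.1705 × 3600 = 613.9 m³/h

614 m³/h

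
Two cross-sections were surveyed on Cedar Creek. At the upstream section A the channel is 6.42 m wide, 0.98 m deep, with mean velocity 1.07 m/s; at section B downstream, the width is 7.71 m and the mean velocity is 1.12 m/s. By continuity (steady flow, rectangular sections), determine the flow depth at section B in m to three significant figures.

Q = A₁V₁ = (6.42×0.98) × 1.07 = 6.732 m³/s
d₂ = Q/(b₂ V₂) = 6.732/(7.71×1.12) = 0.7796 m

0.780 m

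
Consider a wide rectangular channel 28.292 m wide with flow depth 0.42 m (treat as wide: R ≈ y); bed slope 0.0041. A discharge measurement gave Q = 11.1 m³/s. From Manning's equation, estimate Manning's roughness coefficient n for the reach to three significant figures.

0.0384

A = b·y = 28.292 × 0.42 = 11.88 m²
Wide channel: R ≈ y = 0.42 m
n = (1/Q)·A·R^(2/3)·S^(1/2) = (1/11.1) × 11.88 × 0.5608 × 0.06403 = 0.03844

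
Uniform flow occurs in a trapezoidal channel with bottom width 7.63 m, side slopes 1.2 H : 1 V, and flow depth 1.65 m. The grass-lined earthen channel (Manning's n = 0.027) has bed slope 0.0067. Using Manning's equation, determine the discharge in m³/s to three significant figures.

A = (b + z·y)·y = (7.63 + 1.2×1.65)×1.65 = 15.86 m²
P = b + 2y√(1+z²) = 7.63 + 2×1.65×√(1+1.2²) = 12.78 m
R = A/P = 15.86/12.78 = 1.240 m
Q = (1/n)·A·R^(2/3)·S^(1/2) = (1/0.027) × 15.86 × 1.240^(2/3) × 0.0067^(1/2) = 55.49 m³/s

55.5 m³/s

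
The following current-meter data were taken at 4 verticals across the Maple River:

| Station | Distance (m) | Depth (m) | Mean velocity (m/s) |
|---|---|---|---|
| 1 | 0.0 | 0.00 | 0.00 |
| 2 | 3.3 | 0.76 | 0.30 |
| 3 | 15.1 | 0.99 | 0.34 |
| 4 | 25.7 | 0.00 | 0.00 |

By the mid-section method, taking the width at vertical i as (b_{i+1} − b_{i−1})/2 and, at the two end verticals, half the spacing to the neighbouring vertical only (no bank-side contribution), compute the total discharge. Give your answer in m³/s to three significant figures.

w_2 = (15.1 − 0.0)/2 = 7.55 m; q_2 = 0.30 × 0.76 × 7.55 = 1.721 m³/s
w_3 = (25.7 − 3.3)/2 = 11.2 m; q_3 = 0.34 × 0.99 × 11.2 = 3.770 m³/s
Stations 1, 4 contribute zero (depth or velocity is 0).
Q = Σ qᵢ = 5.491 m³/s

5.49 m³/s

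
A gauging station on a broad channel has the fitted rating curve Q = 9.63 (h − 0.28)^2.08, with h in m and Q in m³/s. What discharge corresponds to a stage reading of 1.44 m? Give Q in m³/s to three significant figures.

Q = 9.63 × (1.44 − 0.28)^2.08 = 9.63 × 1.16^2.08 = 13.11 m³/s

13.1 m³/s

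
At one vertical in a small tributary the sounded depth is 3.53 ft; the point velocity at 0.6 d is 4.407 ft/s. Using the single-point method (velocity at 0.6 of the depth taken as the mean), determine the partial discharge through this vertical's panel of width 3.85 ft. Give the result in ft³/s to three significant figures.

59.9 ft³/s

v̄ = v₀.₆ = 4.407 ft/s
q = v̄ × d × w = 4.407 × 3.53 × 3.85 = 59.89 ft³/s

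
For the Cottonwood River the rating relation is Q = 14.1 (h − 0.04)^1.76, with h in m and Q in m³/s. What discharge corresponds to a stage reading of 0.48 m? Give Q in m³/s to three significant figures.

Q = 14.1 × (0.48 − 0.04)^1.76 = 14.1 × 0.44^1.76 = 3.324 m³/s

3.32 m³/s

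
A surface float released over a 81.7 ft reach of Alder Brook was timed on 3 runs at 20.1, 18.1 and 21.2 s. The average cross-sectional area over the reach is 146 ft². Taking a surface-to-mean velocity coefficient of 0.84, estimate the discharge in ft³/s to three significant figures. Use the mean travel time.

506 ft³/s

t̄ = (20.1 + 18.1 + 21.2) / 3 = 19.8 s
v_surface = L / t̄ = 81.7 / 19.8 = 4.126 ft/s
v_mean = 0.84 × 4.126 = 3.466 ft/s
Q = A × v_mean = 146 × 3.466 = 506.0 ft³/s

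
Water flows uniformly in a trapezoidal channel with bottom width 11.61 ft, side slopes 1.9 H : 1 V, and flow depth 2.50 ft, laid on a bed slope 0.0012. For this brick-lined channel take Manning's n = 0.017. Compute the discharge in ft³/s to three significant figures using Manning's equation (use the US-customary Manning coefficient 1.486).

185 ft³/s

A = (b + z·y)·y = (11.61 + 1.9×2.50)×2.50 = 40.90 ft²
P = b + 2y√(1+z²) = 11.61 + 2×2.50×√(1+1.9²) = 22.35 ft
R = A/P = 40.90/22.35 = 1.830 ft
Q = (1.486/n)·A·R^(2/3)·S^(1/2) = (1.486/0.017) × 40.90 × 1.830^(2/3) × 0.0012^(1/2) = 185.3 ft³/s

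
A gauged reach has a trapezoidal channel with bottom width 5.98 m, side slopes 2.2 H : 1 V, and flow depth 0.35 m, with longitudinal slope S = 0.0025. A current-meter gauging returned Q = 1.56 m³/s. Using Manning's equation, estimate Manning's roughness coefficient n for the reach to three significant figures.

0.0345

A = (b + z·y)·y = (5.98 + 2.2×0.35)×0.35 = 2.363 m²
P = b + 2y√(1+z²) = 5.98 + 2×0.35×√(1+2.2²) = 7.672 m
R = A/P = 2.363/7.672 = 0.3080 m
n = (1/Q)·A·R^(2/3)·S^(1/2) = (1/1.56) × 2.363 × 0.4560 × 0.05000 = 0.03453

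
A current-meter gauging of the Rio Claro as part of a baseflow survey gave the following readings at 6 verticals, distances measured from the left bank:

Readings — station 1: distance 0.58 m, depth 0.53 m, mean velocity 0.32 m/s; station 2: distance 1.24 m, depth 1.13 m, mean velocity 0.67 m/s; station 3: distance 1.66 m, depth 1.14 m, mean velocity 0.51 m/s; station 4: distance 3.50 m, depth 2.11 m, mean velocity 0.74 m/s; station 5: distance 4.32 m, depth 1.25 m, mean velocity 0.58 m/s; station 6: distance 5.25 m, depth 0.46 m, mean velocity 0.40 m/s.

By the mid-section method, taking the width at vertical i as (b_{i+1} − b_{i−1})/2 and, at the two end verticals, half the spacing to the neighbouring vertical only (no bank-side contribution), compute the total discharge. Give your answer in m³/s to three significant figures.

3.92 m³/s

w_1 = (1.24 − 0.58)/2 = 0.33 m; q_1 = 0.32 × 0.53 × 0.33 = 0.05597 m³/s
w_2 = (1.66 − 0.58)/2 = 0.54 m; q_2 = 0.67 × 1.13 × 0.54 = 0.4088 m³/s
w_3 = (3.50 − 1.24)/2 = 1.13 m; q_3 = 0.51 × 1.14 × 1.13 = 0.6570 m³/s
w_4 = (4.32 − 1.66)/2 = 1.33 m; q_4 = 0.74 × 2.11 × 1.33 = 2.077 m³/s
w_5 = (5.25 − 3.50)/2 = 0.875 m; q_5 = 0.58 × 1.25 × 0.875 = 0.6344 m³/s
w_6 = (5.25 − 4.32)/2 = 0.465 m; q_6 = 0.40 × 0.46 × 0.465 = 0.08556 m³/s
Q = Σ qᵢ = 3.918 m³/s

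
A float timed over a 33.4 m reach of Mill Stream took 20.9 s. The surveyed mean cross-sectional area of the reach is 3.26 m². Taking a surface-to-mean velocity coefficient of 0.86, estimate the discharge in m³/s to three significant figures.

v_surface = L / t̄ = 33.4 / 20.9 = 1.598 m/s
v_mean = 0.86 × 1.598 = 1.374 m/s
Q = A × v_mean = 3.26 × 1.374 = 4.480 m³/s

4.48 m³/s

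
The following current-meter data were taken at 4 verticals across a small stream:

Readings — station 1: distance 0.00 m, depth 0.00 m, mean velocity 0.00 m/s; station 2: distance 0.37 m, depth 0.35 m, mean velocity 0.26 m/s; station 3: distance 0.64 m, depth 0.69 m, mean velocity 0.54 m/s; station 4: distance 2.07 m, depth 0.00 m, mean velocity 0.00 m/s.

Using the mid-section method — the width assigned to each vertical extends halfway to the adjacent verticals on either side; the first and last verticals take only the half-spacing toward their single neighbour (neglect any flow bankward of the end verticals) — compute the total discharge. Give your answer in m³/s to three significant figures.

0.346 m³/s

w_2 = (0.64 − 0.00)/2 = 0.32 m; q_2 = 0.26 × 0.35 × 0.32 = 0.02912 m³/s
w_3 = (2.07 − 0.37)/2 = 0.85 m; q_3 = 0.54 × 0.69 × 0.85 = 0.3167 m³/s
Stations 1, 4 contribute zero (depth or velocity is 0).
Q = Σ qᵢ = 0.3458 m³/s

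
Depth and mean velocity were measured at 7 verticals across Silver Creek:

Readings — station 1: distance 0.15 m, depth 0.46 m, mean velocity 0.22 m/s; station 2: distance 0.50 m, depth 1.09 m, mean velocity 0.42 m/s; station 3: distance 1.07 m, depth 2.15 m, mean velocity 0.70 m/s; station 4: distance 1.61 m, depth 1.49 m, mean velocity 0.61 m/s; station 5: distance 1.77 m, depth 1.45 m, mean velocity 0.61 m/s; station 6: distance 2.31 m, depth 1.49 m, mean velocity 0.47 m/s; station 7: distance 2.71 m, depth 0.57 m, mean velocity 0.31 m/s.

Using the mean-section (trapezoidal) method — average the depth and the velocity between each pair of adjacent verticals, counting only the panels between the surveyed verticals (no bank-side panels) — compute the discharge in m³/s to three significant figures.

1.98 m³/s

Panel 1-2: Δb = 0.35 m, d̄ = (0.46+1.09)/2 = 0.775, v̄ = (0.22+0.42)/2 = 0.32 → q = 0.35×0.775×0.32 = 0.08680 m³/s
Panel 2-3: Δb = 0.57 m, d̄ = (1.09+2.15)/2 = 1.62, v̄ = (0.42+0.70)/2 = 0.56 → q = 0.57×1.62×0.56 = 0.5171 m³/s
Panel 3-4: Δb = 0.54 m, d̄ = (2.15+1.49)/2 = 1.82, v̄ = (0.70+0.61)/2 = 0.655 → q = 0.54×1.82×0.655 = 0.6437 m³/s
Panel 4-5: Δb = 0.16 m, d̄ = (1.49+1.45)/2 = 1.47, v̄ = (0.61+0.61)/2 = 0.61 → q = 0.16×1.47×0.61 = 0.1435 m³/s
Panel 5-6: Δb = 0.54 m, d̄ = (1.45+1.49)/2 = 1.47, v̄ = (0.61+0.47)/2 = 0.54 → q = 0.54×1.47×0.54 = 0.4287 m³/s
Panel 6-7: Δb = 0.4 m, d̄ = (1.49+0.57)/2 = 1.03, v̄ = (0.47+0.31)/2 = 0.39 → q = 0.4×1.03×0.39 = 0.1607 m³/s
Q = Σ q = 1.980 m³/s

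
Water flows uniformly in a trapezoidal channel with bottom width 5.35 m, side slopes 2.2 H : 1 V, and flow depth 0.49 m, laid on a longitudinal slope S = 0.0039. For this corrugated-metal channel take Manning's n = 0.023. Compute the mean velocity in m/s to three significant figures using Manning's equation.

1.49 m/s

A = (b + z·y)·y = (5.35 + 2.2×0.49)×0.49 = 3.150 m²
P = b + 2y√(1+z²) = 5.35 + 2×0.49×√(1+2.2²) = 7.718 m
R = A/P = 3.150/7.718 = 0.4081 m
Q = (1/n)·A·R^(2/3)·S^(1/2) = (1/0.023) × 3.150 × 0.4081^(2/3) × 0.0039^(1/2) = 4.705 m³/s
V = Q/A = 4.705/3.150 = 1.494 m/s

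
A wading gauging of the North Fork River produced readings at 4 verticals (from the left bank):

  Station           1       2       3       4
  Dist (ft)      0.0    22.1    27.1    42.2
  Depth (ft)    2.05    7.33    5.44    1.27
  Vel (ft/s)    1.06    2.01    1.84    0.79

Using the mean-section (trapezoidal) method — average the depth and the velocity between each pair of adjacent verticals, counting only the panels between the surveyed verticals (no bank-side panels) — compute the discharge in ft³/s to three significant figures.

287 ft³/s

Panel 1-2: Δb = 22.1 ft, d̄ = (2.05+7.33)/2 = 4.69, v̄ = (1.06+2.01)/2 = 1.535 → q = 22.1×4.69×1.535 = 159.1 ft³/s
Panel 2-3: Δb = 5 ft, d̄ = (7.33+5.44)/2 = 6.385, v̄ = (2.01+1.84)/2 = 1.925 → q = 5×6.385×1.925 = 61.46 ft³/s
Panel 3-4: Δb = 15.1 ft, d̄ = (5.44+1.27)/2 = 3.355, v̄ = (1.84+0.79)/2 = 1.315 → q = 15.1×3.355×1.315 = 66.62 ft³/s
Q = Σ q = 287.2 ft³/s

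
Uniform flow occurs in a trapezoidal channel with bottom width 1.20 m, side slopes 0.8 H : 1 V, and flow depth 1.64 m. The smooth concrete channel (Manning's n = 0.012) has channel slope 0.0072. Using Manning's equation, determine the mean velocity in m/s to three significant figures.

A = (b + z·y)·y = (1.20 + 0.8×1.64)×1.64 = 4.120 m²
P = b + 2y√(1+z²) = 1.20 + 2×1.64×√(1+0.8²) = 5.400 m
R = A/P = 4.120/5.400 = 0.7628 m
Q = (1/n)·A·R^(2/3)·S^(1/2) = (1/0.012) × 4.120 × 0.7628^(2/3) × 0.0072^(1/2) = 24.32 m³/s
V = Q/A = 24.32/4.120 = 5.903 m/s

5.90 m/s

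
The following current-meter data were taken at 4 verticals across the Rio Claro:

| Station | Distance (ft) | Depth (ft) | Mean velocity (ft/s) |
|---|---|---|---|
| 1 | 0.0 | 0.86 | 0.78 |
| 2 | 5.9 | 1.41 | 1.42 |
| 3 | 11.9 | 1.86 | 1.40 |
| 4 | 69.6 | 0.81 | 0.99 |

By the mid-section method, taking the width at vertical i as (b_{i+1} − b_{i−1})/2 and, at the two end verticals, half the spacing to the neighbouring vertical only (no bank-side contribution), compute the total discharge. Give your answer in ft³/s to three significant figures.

120 ft³/s

w_1 = (5.9 − 0.0)/2 = 2.95 ft; q_1 = 0.78 × 0.86 × 2.95 = 1.979 ft³/s
w_2 = (11.9 − 0.0)/2 = 5.95 ft; q_2 = 1.42 × 1.41 × 5.95 = 11.91 ft³/s
w_3 = (69.6 − 5.9)/2 = 31.85 ft; q_3 = 1.40 × 1.86 × 31.85 = 82.94 ft³/s
w_4 = (69.6 − 11.9)/2 = 28.85 ft; q_4 = 0.99 × 0.81 × 28.85 = 23.13 ft³/s
Q = Σ qᵢ = 120.0 ft³/s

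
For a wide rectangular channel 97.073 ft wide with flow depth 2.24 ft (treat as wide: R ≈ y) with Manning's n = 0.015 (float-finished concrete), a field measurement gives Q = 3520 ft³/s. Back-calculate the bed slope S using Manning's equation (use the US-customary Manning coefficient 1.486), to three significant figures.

0.00911

A = b·y = 97.073 × 2.24 = 217.4 ft²
Wide channel: R ≈ y = 2.24 ft
S = (Q·n / (1.486·A·R^(2/3)))² = (3520×0.015 / (1.486×217.4×1.712))² = 0.009110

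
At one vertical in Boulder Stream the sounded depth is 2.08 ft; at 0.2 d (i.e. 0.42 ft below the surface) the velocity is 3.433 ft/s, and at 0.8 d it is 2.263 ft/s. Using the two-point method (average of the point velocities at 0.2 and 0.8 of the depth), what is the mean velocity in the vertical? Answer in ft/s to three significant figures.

v̄ = (3.433 + 2.263) / 2 = 2.848 ft/s

2.85 ft/s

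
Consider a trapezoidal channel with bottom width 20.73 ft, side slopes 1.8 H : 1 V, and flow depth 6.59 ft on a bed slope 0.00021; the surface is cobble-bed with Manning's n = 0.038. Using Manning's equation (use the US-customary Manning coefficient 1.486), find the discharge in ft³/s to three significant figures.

A = (b + z·y)·y = (20.73 + 1.8×6.59)×6.59 = 214.8 ft²
P = b + 2y√(1+z²) = 20.73 + 2×6.59×√(1+1.8²) = 47.87 ft
R = A/P = 214.8/47.87 = 4.487 ft
Q = (1.486/n)·A·R^(2/3)·S^(1/2) = (1.486/0.038) × 214.8 × 4.487^(2/3) × 0.00021^(1/2) = 331.1 ft³/s

331 ft³/s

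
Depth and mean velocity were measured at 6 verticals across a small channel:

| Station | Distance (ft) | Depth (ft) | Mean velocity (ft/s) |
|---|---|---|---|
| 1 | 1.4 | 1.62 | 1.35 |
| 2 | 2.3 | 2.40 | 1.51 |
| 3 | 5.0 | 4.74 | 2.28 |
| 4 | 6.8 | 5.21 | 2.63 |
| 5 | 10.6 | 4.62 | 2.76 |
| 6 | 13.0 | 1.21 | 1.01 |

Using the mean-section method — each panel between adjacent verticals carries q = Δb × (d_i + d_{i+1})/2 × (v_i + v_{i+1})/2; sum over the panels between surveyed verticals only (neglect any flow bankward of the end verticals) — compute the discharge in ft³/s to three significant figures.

Panel 1-2: Δb = 0.9 ft, d̄ = (1.62+2.40)/2 = 2.01, v̄ = (1.35+1.51)/2 = 1.43 → q = 0.9×2.01×1.43 = 2.587 ft³/s
Panel 2-3: Δb = 2.7 ft, d̄ = (2.40+4.74)/2 = 3.57, v̄ = (1.51+2.28)/2 = 1.895 → q = 2.7×3.57×1.895 = 18.27 ft³/s
Panel 3-4: Δb = 1.8 ft, d̄ = (4.74+5.21)/2 = 4.975, v̄ = (2.28+2.63)/2 = 2.455 → q = 1.8×4.975×2.455 = 21.98 ft³/s
Panel 4-5: Δb = 3.8 ft, d̄ = (5.21+4.62)/2 = 4.915, v̄ = (2.63+2.76)/2 = 2.695 → q = 3.8×4.915×2.695 = 50.33 ft³/s
Panel 5-6: Δb = 2.4 ft, d̄ = (4.62+1.21)/2 = 2.915, v̄ = (2.76+1.01)/2 = 1.885 → q = 2.4×2.915×1.885 = 13.19 ft³/s
Q = Σ q = 106.4 ft³/s

106 ft³/s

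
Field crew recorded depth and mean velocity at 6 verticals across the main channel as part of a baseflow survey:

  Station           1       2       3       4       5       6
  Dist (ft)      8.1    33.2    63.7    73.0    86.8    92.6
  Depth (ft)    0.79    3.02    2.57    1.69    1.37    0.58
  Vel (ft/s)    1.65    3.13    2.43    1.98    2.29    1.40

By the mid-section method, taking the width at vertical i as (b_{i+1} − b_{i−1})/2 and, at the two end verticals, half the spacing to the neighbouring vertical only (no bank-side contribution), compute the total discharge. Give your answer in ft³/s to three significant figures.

w_1 = (33.2 − 8.1)/2 = 12.55 ft; q_1 = 1.65 × 0.79 × 12.55 = 16.36 ft³/s
w_2 = (63.7 − 8.1)/2 = 27.8 ft; q_2 = 3.13 × 3.02 × 27.8 = 262.8 ft³/s
w_3 = (73.0 − 33.2)/2 = 19.9 ft; q_3 = 2.43 × 2.57 × 19.9 = 124.3 ft³/s
w_4 = (86.8 − 63.7)/2 = 11.55 ft; q_4 = 1.98 × 1.69 × 11.55 = 38.65 ft³/s
w_5 = (92.6 − 73.0)/2 = 9.8 ft; q_5 = 2.29 × 1.37 × 9.8 = 30.75 ft³/s
w_6 = (92.6 − 86.8)/2 = 2.9 ft; q_6 = 1.40 × 0.58 × 2.9 = 2.355 ft³/s
Q = Σ qᵢ = 475.2 ft³/s

475 ft³/s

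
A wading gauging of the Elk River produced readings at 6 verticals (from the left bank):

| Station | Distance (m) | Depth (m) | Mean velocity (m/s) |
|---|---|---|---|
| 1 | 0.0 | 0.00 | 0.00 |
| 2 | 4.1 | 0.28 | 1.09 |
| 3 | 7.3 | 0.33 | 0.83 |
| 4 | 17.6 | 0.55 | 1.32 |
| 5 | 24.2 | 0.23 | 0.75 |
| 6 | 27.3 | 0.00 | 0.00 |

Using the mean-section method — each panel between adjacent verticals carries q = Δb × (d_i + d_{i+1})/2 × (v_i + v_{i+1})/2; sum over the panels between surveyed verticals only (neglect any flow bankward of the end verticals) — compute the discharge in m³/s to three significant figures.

8.92 m³/s

Panel 1-2: Δb = 4.1 m, d̄ = (0.00+0.28)/2 = 0.14, v̄ = (0.00+1.09)/2 = 0.545 → q = 4.1×0.14×0.545 = 0.3128 m³/s
Panel 2-3: Δb = 3.2 m, d̄ = (0.28+0.33)/2 = 0.305, v̄ = (1.09+0.83)/2 = 0.96 → q = 3.2×0.305×0.96 = 0.9370 m³/s
Panel 3-4: Δb = 10.3 m, d̄ = (0.33+0.55)/2 = 0.44, v̄ = (0.83+1.32)/2 = 1.075 → q = 10.3×0.44×1.075 = 4.872 m³/s
Panel 4-5: Δb = 6.6 m, d̄ = (0.55+0.23)/2 = 0.39, v̄ = (1.32+0.75)/2 = 1.035 → q = 6.6×0.39×1.035 = 2.664 m³/s
Panel 5-6: Δb = 3.1 m, d̄ = (0.23+0.00)/2 = 0.115, v̄ = (0.75+0.00)/2 = 0.375 → q = 3.1×0.115×0.375 = 0.1337 m³/s
Q = Σ q = 8.919 m³/s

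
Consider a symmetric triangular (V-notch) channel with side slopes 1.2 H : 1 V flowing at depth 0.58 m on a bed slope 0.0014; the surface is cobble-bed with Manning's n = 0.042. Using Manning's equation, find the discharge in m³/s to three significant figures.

0.132 m³/s

A = z·y² = 1.2×0.58² = 0.4037 m²
P = 2y√(1+z²) = 2×0.58×√(1+1.2²) = 1.812 m
R = A/P = 0.4037/1.812 = 0.2228 m
Q = (1/n)·A·R^(2/3)·S^(1/2) = (1/0.042) × 0.4037 × 0.2228^(2/3) × 0.0014^(1/2) = 0.1322 m³/s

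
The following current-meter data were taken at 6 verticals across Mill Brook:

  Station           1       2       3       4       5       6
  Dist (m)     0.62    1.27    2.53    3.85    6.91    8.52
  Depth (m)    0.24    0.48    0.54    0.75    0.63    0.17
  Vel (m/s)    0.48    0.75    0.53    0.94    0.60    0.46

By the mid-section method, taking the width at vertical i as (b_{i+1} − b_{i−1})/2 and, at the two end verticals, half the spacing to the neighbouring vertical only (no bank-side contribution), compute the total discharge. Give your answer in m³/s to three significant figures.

3.24 m³/s

w_1 = (1.27 − 0.62)/2 = 0.325 m; q_1 = 0.48 × 0.24 × 0.325 = 0.03744 m³/s
w_2 = (2.53 − 0.62)/2 = 0.955 m; q_2 = 0.75 × 0.48 × 0.955 = 0.3438 m³/s
w_3 = (3.85 − 1.27)/2 = 1.29 m; q_3 = 0.53 × 0.54 × 1.29 = 0.3692 m³/s
w_4 = (6.91 − 2.53)/2 = 2.19 m; q_4 = 0.94 × 0.75 × 2.19 = 1.544 m³/s
w_5 = (8.52 − 3.85)/2 = 2.335 m; q_5 = 0.60 × 0.63 × 2.335 = 0.8826 m³/s
w_6 = (8.52 − 6.91)/2 = 0.805 m; q_6 = 0.46 × 0.17 × 0.805 = 0.06295 m³/s
Q = Σ qᵢ = 3.240 m³/s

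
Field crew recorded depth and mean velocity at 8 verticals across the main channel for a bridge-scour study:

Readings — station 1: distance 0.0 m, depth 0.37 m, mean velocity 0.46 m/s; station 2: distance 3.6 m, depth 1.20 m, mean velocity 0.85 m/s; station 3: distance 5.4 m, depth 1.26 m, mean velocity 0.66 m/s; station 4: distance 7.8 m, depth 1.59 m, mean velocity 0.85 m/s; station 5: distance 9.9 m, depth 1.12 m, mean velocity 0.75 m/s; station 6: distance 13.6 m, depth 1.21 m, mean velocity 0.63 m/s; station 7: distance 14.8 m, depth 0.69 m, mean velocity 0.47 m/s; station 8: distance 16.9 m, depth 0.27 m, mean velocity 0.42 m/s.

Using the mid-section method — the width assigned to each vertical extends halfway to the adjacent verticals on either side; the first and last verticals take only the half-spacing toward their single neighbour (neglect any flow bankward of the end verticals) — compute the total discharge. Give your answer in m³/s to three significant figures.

w_1 = (3.6 − 0.0)/2 = 1.8 m; q_1 = 0.46 × 0.37 × 1.8 = 0.3064 m³/s
w_2 = (5.4 − 0.0)/2 = 2.7 m; q_2 = 0.85 × 1.20 × 2.7 = 2.754 m³/s
w_3 = (7.8 − 3.6)/2 = 2.1 m; q_3 = 0.66 × 1.26 × 2.1 = 1.746 m³/s
w_4 = (9.9 − 5.4)/2 = 2.25 m; q_4 = 0.85 × 1.59 × 2.25 = 3.041 m³/s
w_5 = (13.6 − 7.8)/2 = 2.9 m; q_5 = 0.75 × 1.12 × 2.9 = 2.436 m³/s
w_6 = (14.8 − 9.9)/2 = 2.45 m; q_6 = 0.63 × 1.21 × 2.45 = 1.868 m³/s
w_7 = (16.9 − 13.6)/2 = 1.65 m; q_7 = 0.47 × 0.69 × 1.65 = 0.5351 m³/s
w_8 = (16.9 − 14.8)/2 = 1.05 m; q_8 = 0.42 × 0.27 × 1.05 = 0.1191 m³/s
Q = Σ qᵢ = 12.81 m³/s

12.8 m³/s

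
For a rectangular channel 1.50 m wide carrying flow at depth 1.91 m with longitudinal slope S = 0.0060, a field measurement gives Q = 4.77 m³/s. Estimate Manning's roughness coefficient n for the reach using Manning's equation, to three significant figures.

A = b·y = 1.50 × 1.91 = 2.865 m²
P = b + 2y = 1.50 + 2×1.91 = 5.320 m
R = A/P = 2.865/5.320 = 0.5385 m
n = (1/Q)·A·R^(2/3)·S^(1/2) = (1/4.77) × 2.865 × 0.6619 × 0.07746 = 0.03080

0.0308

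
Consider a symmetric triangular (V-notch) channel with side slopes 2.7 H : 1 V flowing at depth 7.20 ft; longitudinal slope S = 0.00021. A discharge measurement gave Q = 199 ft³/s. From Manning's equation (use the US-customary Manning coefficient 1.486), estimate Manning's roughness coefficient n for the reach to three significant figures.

A = z·y² = 2.7×7.20² = 140.0 ft²
P = 2y√(1+z²) = 2×7.20×√(1+2.7²) = 41.46 ft
R = A/P = 140.0/41.46 = 3.376 ft
n = (1.486/Q)·A·R^(2/3)·S^(1/2) = (1.486/199) × 140.0 × 2.250 × 0.01449 = 0.03409

0.0341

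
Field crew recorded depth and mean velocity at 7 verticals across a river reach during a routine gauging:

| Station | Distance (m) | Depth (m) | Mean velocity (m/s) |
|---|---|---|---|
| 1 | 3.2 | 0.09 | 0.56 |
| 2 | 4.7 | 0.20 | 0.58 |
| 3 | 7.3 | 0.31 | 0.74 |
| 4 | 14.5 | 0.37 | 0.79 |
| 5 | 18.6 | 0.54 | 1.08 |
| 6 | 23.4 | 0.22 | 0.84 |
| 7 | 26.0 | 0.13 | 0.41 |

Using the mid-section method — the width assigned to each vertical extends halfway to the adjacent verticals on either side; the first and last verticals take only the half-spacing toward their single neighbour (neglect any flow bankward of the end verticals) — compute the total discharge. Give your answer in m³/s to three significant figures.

w_1 = (4.7 − 3.2)/2 = 0.75 m; q_1 = 0.56 × 0.09 × 0.75 = 0.03780 m³/s
w_2 = (7.3 − 3.2)/2 = 2.05 m; q_2 = 0.58 × 0.20 × 2.05 = 0.2378 m³/s
w_3 = (14.5 − 4.7)/2 = 4.9 m; q_3 = 0.74 × 0.31 × 4.9 = 1.124 m³/s
w_4 = (18.6 − 7.3)/2 = 5.65 m; q_4 = 0.79 × 0.37 × 5.65 = 1.651 m³/s
w_5 = (23.4 − 14.5)/2 = 4.45 m; q_5 = 1.08 × 0.54 × 4.45 = 2.595 m³/s
w_6 = (26.0 − 18.6)/2 = 3.7 m; q_6 = 0.84 × 0.22 × 3.7 = 0.6838 m³/s
w_7 = (26.0 − 23.4)/2 = 1.3 m; q_7 = 0.41 × 0.13 × 1.3 = 0.06929 m³/s
Q = Σ qᵢ = 6.399 m³/s

6.40 m³/s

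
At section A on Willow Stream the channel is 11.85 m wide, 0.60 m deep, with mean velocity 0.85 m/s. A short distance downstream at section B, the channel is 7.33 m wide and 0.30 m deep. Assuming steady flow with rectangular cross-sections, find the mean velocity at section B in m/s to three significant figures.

Q = A₁V₁ = (11.85×0.60) × 0.85 = 6.044 m³/s
A₂ = 7.33 × 0.30 = 2.199 m²
V₂ = Q/A₂ = 6.044/2.199 = 2.748 m/s

2.75 m/s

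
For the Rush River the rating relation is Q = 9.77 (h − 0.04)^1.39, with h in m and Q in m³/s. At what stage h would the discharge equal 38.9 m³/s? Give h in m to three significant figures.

2.74 m

h − h₀ = (Q/C)^(1/b) = (38.9/9.77)^(1/1.39) = 2.702 m
h = 0.04 + 2.702 = 2.742 m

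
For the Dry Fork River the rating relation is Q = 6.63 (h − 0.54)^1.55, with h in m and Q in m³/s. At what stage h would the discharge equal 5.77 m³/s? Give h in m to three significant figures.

h − h₀ = (Q/C)^(1/b) = (5.77/6.63)^(1/1.55) = 0.9143 m
h = 0.54 + 0.9143 = 1.454 m

1.45 m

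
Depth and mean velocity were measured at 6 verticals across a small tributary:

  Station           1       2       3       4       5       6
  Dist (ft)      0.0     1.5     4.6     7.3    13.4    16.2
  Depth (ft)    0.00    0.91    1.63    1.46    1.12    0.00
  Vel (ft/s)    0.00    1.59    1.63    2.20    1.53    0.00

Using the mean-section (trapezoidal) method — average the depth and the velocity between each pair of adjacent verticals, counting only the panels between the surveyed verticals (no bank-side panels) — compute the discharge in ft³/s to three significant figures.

30.7 ft³/s

Panel 1-2: Δb = 1.5 ft, d̄ = (0.00+0.91)/2 = 0.455, v̄ = (0.00+1.59)/2 = 0.795 → q = 1.5×0.455×0.795 = 0.5426 ft³/s
Panel 2-3: Δb = 3.1 ft, d̄ = (0.91+1.63)/2 = 1.27, v̄ = (1.59+1.63)/2 = 1.61 → q = 3.1×1.27×1.61 = 6.339 ft³/s
Panel 3-4: Δb = 2.7 ft, d̄ = (1.63+1.46)/2 = 1.545, v̄ = (1.63+2.20)/2 = 1.915 → q = 2.7×1.545×1.915 = 7.988 ft³/s
Panel 4-5: Δb = 6.1 ft, d̄ = (1.46+1.12)/2 = 1.29, v̄ = (2.20+1.53)/2 = 1.865 → q = 6.1×1.29×1.865 = 14.68 ft³/s
Panel 5-6: Δb = 2.8 ft, d̄ = (1.12+0.00)/2 = 0.56, v̄ = (1.53+0.00)/2 = 0.765 → q = 2.8×0.56×0.765 = 1.200 ft³/s
Q = Σ q = 30.74 ft³/s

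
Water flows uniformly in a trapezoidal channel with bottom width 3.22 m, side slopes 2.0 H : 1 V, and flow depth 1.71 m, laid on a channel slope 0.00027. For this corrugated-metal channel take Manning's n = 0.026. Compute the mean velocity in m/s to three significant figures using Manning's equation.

0.651 m/s

A = (b + z·y)·y = (3.22 + 2.0×1.71)×1.71 = 11.35 m²
P = b + 2y√(1+z²) = 3.22 + 2×1.71×√(1+2.0²) = 10.87 m
R = A/P = 11.35/10.87 = 1.045 m
Q = (1/n)·A·R^(2/3)·S^(1/2) = (1/0.026) × 11.35 × 1.045^(2/3) × 0.00027^(1/2) = 7.389 m³/s
V = Q/A = 7.389/11.35 = 0.6507 m/s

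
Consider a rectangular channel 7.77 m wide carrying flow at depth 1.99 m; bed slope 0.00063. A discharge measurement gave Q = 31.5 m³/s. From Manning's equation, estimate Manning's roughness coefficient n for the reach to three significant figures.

0.0148

A = b·y = 7.77 × 1.99 = 15.46 m²
P = b + 2y = 7.77 + 2×1.99 = 11.75 m
R = A/P = 15.46/11.75 = 1.316 m
n = (1/Q)·A·R^(2/3)·S^(1/2) = (1/31.5) × 15.46 × 1.201 × 0.02510 = 0.01480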